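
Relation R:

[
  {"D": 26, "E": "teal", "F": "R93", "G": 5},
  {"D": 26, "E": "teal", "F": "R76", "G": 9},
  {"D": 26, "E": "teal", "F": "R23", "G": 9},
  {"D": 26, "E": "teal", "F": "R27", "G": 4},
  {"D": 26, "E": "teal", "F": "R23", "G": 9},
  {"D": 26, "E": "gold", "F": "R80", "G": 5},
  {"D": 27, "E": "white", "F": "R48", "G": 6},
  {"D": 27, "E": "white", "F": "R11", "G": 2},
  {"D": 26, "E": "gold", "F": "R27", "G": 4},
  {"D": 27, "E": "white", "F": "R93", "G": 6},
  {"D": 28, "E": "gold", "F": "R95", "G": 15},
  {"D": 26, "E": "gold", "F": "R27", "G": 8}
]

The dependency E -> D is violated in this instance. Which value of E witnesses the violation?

gold

E=teal: 5 rows → D = 26, 26, 26, 26, 26 ✓
E=gold: 4 rows → D takes values {26, 28} — violation
E=white: 3 rows → D = 27, 27, 27 ✓
The only E value with inconsistent D is E=gold.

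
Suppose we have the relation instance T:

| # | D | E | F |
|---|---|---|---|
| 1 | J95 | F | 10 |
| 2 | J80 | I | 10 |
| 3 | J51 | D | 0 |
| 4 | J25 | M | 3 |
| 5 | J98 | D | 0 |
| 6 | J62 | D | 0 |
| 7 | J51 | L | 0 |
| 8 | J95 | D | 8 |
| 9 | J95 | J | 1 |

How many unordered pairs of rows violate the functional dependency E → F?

3

E=D: violating pairs (3,8), (5,8), (6,8) — 3 pairs.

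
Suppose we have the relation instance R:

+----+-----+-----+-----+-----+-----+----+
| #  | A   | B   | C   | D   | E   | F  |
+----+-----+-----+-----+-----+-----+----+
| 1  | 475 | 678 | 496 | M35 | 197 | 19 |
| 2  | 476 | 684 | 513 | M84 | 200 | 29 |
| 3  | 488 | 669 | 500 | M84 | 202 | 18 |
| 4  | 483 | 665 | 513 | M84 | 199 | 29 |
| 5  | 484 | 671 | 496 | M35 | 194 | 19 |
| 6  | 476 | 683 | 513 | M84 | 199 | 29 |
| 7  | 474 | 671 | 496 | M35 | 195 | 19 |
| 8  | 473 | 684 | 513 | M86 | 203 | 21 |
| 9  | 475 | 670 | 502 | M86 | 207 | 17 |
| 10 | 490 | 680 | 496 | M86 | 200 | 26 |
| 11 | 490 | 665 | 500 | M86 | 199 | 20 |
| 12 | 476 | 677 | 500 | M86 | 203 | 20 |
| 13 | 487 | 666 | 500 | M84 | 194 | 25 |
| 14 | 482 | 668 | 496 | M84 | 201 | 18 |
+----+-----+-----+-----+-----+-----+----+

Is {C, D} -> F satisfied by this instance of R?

(C=496, D=M35): rows 1, 5, 7 → F = 19, 19, 19 ✓
(C=513, D=M84): rows 2, 4, 6 → F = 29, 29, 29 ✓
(C=500, D=M84): rows 3, 13 → F takes values {18, 25} — violation
(C=513, D=M86): row 8 → F = 21 ✓
(C=502, D=M86): row 9 → F = 17 ✓
(C=496, D=M86): row 10 → F = 26 ✓
(C=500, D=M86): rows 11, 12 → F = 20, 20 ✓
(C=496, D=M84): row 14 → F = 18 ✓
Two rows agree on {C, D} but differ on F, so {C, D} -> F does not hold.

No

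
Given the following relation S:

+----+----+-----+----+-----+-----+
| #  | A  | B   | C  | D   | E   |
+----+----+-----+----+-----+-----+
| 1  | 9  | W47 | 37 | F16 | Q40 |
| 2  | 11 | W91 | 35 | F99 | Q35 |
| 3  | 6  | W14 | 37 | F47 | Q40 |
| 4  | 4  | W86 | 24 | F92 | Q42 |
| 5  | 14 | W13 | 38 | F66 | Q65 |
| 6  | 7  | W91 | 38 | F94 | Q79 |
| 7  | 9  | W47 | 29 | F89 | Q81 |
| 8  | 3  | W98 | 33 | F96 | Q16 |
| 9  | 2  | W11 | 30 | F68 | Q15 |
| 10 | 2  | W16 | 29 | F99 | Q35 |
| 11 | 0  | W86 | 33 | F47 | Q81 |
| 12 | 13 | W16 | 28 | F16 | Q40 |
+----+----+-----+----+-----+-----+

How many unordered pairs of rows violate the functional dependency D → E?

1

D=F16: all 2 rows agree on E — 0 pairs.
D=F99: all 2 rows agree on E — 0 pairs.
D=F47: violating pairs (3,11) — 1 pair.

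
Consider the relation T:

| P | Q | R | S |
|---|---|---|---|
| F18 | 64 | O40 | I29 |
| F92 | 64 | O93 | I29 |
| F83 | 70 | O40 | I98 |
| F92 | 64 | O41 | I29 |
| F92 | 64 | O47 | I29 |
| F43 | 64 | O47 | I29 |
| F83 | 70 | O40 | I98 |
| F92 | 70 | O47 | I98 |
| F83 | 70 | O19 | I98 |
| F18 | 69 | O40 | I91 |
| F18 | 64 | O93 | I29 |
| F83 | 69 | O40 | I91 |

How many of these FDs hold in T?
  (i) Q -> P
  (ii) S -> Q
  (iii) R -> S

(i) Q -> P: Q=64: 6 rows → P takes values {F18, F92, F43} — violation; Q=70: 4 rows → P takes values {F83, F92} — violation; Q=69: 2 rows → P takes values {F18, F83} — violation — fails.
(ii) S -> Q: every LHS value maps to a single RHS value — holds.
(iii) R -> S: R=O40: 5 rows → S takes values {I29, I98, I91} — violation; R=O47: 3 rows → S takes values {I29, I98} — violation — fails.
1 of the 3 dependencies holds.

1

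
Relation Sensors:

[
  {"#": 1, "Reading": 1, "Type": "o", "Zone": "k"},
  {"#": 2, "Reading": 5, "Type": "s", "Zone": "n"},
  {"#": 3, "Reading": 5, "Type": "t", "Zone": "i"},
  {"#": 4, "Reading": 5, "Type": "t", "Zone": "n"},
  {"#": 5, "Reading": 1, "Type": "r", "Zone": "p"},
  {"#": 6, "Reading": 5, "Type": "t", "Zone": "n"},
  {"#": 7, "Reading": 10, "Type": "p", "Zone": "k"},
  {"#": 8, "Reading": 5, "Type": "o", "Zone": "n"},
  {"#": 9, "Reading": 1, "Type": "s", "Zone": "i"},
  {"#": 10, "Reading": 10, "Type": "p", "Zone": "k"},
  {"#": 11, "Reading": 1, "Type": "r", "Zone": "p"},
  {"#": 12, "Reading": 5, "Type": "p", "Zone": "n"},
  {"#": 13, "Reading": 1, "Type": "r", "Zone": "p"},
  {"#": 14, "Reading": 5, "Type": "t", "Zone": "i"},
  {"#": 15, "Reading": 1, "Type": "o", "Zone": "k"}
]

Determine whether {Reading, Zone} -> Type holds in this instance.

(Reading=1, Zone=k): rows 1, 15 → Type = o, o ✓
(Reading=5, Zone=n): rows 2, 4, 6, 8, 12 → Type takes values {s, t, o, p} — violation
(Reading=5, Zone=i): rows 3, 14 → Type = t, t ✓
(Reading=1, Zone=p): rows 5, 11, 13 → Type = r, r, r ✓
(Reading=10, Zone=k): rows 7, 10 → Type = p, p ✓
(Reading=1, Zone=i): row 9 → Type = s ✓
Two rows agree on {Reading, Zone} but differ on Type, so {Reading, Zone} -> Type does not hold.

No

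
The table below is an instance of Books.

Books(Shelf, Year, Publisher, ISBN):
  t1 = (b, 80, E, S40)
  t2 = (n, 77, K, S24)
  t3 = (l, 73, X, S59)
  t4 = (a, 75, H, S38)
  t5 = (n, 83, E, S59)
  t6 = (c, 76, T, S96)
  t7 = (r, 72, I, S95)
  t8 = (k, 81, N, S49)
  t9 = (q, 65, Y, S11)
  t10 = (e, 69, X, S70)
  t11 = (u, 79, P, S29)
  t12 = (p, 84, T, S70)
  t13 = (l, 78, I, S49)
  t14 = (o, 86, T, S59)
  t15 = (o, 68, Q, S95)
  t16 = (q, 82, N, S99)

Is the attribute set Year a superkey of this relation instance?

Yes

All 16 rows have distinct Year values, so Year → (all attributes) holds and Year is a superkey.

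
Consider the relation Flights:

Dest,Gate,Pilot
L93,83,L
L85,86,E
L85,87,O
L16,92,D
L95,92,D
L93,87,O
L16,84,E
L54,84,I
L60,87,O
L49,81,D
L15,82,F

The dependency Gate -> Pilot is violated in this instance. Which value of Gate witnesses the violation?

Gate=83: 1 row → Pilot = L ✓
Gate=86: 1 row → Pilot = E ✓
Gate=87: 3 rows → Pilot = O, O, O ✓
Gate=92: 2 rows → Pilot = D, D ✓
Gate=84: 2 rows → Pilot takes values {E, I} — violation
Gate=81: 1 row → Pilot = D ✓
Gate=82: 1 row → Pilot = F ✓
The only Gate value with inconsistent Pilot is Gate=84.

84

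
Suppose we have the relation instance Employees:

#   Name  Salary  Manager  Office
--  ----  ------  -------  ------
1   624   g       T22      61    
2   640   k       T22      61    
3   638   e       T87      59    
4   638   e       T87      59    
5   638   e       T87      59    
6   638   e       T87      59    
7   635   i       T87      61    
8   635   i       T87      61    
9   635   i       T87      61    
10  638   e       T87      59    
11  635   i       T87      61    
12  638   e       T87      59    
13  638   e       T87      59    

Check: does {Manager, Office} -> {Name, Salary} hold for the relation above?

(Manager=T22, Office=61): rows 1, 2 → {Name,Salary} takes values {(624, g), (640, k)} — violation
(Manager=T87, Office=59): rows 3, 4, 5, 6, 10, 12, 13 → {Name,Salary} = (638, e), (638, e), (638, e), (638, e), (638, e), (638, e), (638, e) ✓
(Manager=T87, Office=61): rows 7, 8, 9, 11 → {Name,Salary} = (635, i), (635, i), (635, i), (635, i) ✓
Two rows agree on {Manager, Office} but differ on {Name, Salary}, so {Manager, Office} -> {Name, Salary} does not hold.

No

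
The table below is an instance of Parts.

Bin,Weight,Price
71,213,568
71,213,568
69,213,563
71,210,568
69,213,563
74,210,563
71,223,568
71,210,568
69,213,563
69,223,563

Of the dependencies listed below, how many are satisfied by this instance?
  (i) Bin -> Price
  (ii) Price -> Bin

1

(i) Bin -> Price: every LHS value maps to a single RHS value — holds.
(ii) Price -> Bin: Price=563: 5 rows → Bin takes values {69, 74} — violation — fails.
1 of the 2 dependencies holds.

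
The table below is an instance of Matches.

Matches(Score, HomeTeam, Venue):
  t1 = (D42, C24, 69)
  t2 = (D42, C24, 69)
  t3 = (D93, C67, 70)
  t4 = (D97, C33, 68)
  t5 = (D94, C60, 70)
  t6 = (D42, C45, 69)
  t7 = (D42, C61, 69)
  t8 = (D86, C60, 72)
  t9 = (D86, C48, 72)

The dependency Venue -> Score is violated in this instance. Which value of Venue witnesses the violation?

Venue=69: rows 1, 2, 6, 7 → Score = D42, D42, D42, D42 ✓
Venue=70: rows 3, 5 → Score takes values {D93, D94} — violation
Venue=68: row 4 → Score = D97 ✓
Venue=72: rows 8, 9 → Score = D86, D86 ✓
The only Venue value with inconsistent Score is Venue=70.

70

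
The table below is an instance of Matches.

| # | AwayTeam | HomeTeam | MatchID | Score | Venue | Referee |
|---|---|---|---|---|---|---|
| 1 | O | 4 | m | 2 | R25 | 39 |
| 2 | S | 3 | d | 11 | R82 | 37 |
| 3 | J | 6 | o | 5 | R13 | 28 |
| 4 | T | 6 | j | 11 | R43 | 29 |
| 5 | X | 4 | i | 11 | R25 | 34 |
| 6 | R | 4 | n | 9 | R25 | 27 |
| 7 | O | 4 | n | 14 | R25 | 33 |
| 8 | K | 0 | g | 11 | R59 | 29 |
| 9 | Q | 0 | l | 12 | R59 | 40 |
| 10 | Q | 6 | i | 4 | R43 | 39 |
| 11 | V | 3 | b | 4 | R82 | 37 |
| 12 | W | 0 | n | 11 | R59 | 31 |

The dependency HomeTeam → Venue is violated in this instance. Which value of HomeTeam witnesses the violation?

6

HomeTeam=4: rows 1, 5, 6, 7 → Venue = R25, R25, R25, R25 ✓
HomeTeam=3: rows 2, 11 → Venue = R82, R82 ✓
HomeTeam=6: rows 3, 4, 10 → Venue takes values {R13, R43} — violation
HomeTeam=0: rows 8, 9, 12 → Venue = R59, R59, R59 ✓
The only HomeTeam value with inconsistent Venue is HomeTeam=6.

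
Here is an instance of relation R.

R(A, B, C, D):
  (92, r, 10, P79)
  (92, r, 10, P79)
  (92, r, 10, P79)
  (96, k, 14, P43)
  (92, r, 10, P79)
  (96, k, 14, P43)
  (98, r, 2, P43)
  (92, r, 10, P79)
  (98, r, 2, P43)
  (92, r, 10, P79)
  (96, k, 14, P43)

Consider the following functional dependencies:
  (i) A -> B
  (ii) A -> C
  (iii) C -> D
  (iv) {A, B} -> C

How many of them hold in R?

4

(i) A -> B: every LHS value maps to a single RHS value — holds.
(ii) A -> C: every LHS value maps to a single RHS value — holds.
(iii) C -> D: every LHS value maps to a single RHS value — holds.
(iv) {A, B} -> C: every LHS value maps to a single RHS value — holds.
4 of the 4 dependencies hold.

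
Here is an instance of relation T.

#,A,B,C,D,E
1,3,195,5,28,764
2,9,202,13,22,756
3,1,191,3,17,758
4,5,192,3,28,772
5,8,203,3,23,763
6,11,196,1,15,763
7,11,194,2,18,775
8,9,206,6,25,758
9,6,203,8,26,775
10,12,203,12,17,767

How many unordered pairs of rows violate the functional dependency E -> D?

3

E=758: violating pairs (3,8) — 1 pair.
E=763: violating pairs (5,6) — 1 pair.
E=775: violating pairs (7,9) — 1 pair.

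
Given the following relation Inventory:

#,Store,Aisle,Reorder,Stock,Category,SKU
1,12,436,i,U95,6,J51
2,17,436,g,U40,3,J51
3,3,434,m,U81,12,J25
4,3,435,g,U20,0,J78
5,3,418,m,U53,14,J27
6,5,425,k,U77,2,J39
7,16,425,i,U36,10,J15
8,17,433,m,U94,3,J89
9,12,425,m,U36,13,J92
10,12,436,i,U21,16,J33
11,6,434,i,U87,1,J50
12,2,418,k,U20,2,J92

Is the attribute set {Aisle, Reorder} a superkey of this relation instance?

Rows 1 and 10 have the same {Aisle, Reorder} value (Aisle=436, Reorder=i) but are distinct tuples, so {Aisle, Reorder} does not determine every attribute — not a superkey.

No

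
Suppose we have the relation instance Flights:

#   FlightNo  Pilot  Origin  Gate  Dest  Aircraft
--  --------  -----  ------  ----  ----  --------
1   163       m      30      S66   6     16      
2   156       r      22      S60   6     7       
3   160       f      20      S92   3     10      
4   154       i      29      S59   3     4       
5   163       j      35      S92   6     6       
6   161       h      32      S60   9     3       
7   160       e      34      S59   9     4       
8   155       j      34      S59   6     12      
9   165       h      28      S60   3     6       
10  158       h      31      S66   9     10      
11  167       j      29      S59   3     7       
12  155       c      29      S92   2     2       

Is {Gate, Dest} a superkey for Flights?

No

Rows 4 and 11 have the same {Gate, Dest} value (Gate=S59, Dest=3) but are distinct tuples, so {Gate, Dest} does not determine every attribute — not a superkey.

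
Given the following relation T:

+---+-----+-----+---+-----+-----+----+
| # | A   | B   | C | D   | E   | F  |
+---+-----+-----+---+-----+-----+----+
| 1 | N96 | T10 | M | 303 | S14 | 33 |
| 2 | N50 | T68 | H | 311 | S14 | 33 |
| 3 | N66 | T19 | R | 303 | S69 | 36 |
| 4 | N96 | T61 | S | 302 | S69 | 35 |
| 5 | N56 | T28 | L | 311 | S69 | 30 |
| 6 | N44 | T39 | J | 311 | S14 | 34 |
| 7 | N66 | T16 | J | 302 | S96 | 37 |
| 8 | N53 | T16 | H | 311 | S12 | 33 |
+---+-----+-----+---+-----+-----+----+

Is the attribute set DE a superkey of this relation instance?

Rows 2 and 6 have the same DE value (D=311, E=S14) but are distinct tuples, so DE does not determine every attribute — not a superkey.

No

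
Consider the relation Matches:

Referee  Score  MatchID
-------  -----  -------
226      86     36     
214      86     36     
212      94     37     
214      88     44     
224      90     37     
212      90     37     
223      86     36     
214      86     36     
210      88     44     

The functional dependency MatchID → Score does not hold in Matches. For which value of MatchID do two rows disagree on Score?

MatchID=36: 4 rows → Score = 86, 86, 86, 86 ✓
MatchID=37: 3 rows → Score takes values {94, 90} — violation
MatchID=44: 2 rows → Score = 88, 88 ✓
The only MatchID value with inconsistent Score is MatchID=37.

37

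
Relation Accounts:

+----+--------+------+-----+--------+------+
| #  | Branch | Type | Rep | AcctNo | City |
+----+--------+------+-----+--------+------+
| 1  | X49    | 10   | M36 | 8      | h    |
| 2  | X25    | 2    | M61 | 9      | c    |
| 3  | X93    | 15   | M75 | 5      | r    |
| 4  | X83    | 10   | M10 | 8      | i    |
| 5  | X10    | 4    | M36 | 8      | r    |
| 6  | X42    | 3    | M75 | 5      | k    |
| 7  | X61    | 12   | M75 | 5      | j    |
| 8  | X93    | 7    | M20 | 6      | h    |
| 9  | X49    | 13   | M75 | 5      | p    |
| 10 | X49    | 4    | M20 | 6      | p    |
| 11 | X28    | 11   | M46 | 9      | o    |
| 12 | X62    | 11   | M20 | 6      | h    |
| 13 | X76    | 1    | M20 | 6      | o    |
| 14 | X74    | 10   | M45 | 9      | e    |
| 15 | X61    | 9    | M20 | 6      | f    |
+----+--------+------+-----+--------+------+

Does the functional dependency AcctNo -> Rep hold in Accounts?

AcctNo=8: rows 1, 4, 5 → Rep takes values {M36, M10} — violation
AcctNo=9: rows 2, 11, 14 → Rep takes values {M61, M46, M45} — violation
AcctNo=5: rows 3, 6, 7, 9 → Rep = M75, M75, M75, M75 ✓
AcctNo=6: rows 8, 10, 12, 13, 15 → Rep = M20, M20, M20, M20, M20 ✓
Two rows agree on AcctNo but differ on Rep, so AcctNo -> Rep does not hold.

No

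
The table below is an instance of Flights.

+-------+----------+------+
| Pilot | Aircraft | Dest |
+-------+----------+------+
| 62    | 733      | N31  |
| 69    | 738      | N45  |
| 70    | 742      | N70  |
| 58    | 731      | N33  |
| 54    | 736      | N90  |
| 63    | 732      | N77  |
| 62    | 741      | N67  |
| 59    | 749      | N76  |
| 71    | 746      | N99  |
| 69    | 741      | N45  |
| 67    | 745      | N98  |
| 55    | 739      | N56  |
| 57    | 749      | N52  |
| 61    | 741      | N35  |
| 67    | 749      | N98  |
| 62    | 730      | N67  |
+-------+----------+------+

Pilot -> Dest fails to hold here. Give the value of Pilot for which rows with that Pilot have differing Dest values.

Pilot=62: 3 rows → Dest takes values {N31, N67} — violation
Pilot=69: 2 rows → Dest = N45, N45 ✓
Pilot=70: 1 row → Dest = N70 ✓
Pilot=58: 1 row → Dest = N33 ✓
Pilot=54: 1 row → Dest = N90 ✓
Pilot=63: 1 row → Dest = N77 ✓
Pilot=59: 1 row → Dest = N76 ✓
Pilot=71: 1 row → Dest = N99 ✓
Pilot=67: 2 rows → Dest = N98, N98 ✓
Pilot=55: 1 row → Dest = N56 ✓
Pilot=57: 1 row → Dest = N52 ✓
Pilot=61: 1 row → Dest = N35 ✓
The only Pilot value with inconsistent Dest is Pilot=62.

62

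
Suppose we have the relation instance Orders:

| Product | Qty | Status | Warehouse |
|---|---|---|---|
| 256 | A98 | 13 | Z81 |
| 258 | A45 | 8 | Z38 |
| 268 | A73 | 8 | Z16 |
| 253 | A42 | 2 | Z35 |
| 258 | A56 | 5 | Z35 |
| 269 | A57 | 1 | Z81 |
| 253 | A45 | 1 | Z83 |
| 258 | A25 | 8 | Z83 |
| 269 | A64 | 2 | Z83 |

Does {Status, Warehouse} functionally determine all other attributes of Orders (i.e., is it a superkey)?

All 9 rows have distinct {Status, Warehouse} values, so {Status, Warehouse} → (all attributes) holds and {Status, Warehouse} is a superkey.

Yes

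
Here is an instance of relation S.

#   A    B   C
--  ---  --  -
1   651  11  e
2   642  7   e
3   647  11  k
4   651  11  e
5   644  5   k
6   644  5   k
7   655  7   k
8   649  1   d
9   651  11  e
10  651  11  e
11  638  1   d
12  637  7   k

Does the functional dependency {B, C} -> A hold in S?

No

(B=11, C=e): rows 1, 4, 9, 10 → A = 651, 651, 651, 651 ✓
(B=7, C=e): row 2 → A = 642 ✓
(B=11, C=k): row 3 → A = 647 ✓
(B=5, C=k): rows 5, 6 → A = 644, 644 ✓
(B=7, C=k): rows 7, 12 → A takes values {655, 637} — violation
(B=1, C=d): rows 8, 11 → A takes values {649, 638} — violation
Two rows agree on {B, C} but differ on A, so {B, C} -> A does not hold.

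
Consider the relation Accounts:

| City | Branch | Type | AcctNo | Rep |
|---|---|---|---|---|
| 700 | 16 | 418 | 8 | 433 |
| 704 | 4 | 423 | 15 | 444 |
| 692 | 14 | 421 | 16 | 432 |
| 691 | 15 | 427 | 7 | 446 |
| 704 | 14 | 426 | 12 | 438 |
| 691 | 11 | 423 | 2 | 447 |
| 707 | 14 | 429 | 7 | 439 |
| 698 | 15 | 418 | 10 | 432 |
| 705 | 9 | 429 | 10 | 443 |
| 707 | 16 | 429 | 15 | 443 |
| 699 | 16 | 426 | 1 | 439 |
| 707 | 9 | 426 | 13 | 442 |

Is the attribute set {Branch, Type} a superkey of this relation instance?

All 12 rows have distinct {Branch, Type} values, so {Branch, Type} → (all attributes) holds and {Branch, Type} is a superkey.

Yes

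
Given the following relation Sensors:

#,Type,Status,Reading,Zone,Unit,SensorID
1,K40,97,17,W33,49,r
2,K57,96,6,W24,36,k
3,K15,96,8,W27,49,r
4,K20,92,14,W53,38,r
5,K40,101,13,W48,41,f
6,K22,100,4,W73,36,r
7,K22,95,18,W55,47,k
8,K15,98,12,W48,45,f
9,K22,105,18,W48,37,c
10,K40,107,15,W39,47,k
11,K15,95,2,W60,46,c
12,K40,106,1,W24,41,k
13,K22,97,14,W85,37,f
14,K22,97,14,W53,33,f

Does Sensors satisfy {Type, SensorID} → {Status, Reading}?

(Type=K40, SensorID=r): row 1 → {Status,Reading} = (97, 17) ✓
(Type=K57, SensorID=k): row 2 → {Status,Reading} = (96, 6) ✓
(Type=K15, SensorID=r): row 3 → {Status,Reading} = (96, 8) ✓
(Type=K20, SensorID=r): row 4 → {Status,Reading} = (92, 14) ✓
(Type=K40, SensorID=f): row 5 → {Status,Reading} = (101, 13) ✓
(Type=K22, SensorID=r): row 6 → {Status,Reading} = (100, 4) ✓
(Type=K22, SensorID=k): row 7 → {Status,Reading} = (95, 18) ✓
(Type=K15, SensorID=f): row 8 → {Status,Reading} = (98, 12) ✓
(Type=K22, SensorID=c): row 9 → {Status,Reading} = (105, 18) ✓
(Type=K40, SensorID=k): rows 10, 12 → {Status,Reading} takes values {(107, 15), (106, 1)} — violation
(Type=K15, SensorID=c): row 11 → {Status,Reading} = (95, 2) ✓
(Type=K22, SensorID=f): rows 13, 14 → {Status,Reading} = (97, 14), (97, 14) ✓
Two rows agree on {Type, SensorID} but differ on {Status, Reading}, so {Type, SensorID} → {Status, Reading} does not hold.

No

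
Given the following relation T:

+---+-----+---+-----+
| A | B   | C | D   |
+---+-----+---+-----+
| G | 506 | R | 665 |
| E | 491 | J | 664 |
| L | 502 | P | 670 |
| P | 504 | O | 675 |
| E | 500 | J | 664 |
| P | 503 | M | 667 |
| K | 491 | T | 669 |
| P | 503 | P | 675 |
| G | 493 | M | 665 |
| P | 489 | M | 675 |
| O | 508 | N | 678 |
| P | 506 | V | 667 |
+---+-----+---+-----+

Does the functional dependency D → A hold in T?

Yes

D=665: 2 rows → A = G, G ✓
D=664: 2 rows → A = E, E ✓
D=670: 1 row → A = L ✓
D=675: 3 rows → A = P, P, P ✓
D=667: 2 rows → A = P, P ✓
D=669: 1 row → A = K ✓
D=678: 1 row → A = O ✓
Every D value is associated with a single A value, so D → A holds.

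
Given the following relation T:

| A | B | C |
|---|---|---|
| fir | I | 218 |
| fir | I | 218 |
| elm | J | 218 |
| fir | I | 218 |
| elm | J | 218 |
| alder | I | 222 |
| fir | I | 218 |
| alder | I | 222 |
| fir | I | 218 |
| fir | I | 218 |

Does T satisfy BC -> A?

(B=I, C=218): 6 rows → A = fir, fir, fir, fir, fir, fir ✓
(B=J, C=218): 2 rows → A = elm, elm ✓
(B=I, C=222): 2 rows → A = alder, alder ✓
Every BC value is associated with a single A value, so BC -> A holds.

Yes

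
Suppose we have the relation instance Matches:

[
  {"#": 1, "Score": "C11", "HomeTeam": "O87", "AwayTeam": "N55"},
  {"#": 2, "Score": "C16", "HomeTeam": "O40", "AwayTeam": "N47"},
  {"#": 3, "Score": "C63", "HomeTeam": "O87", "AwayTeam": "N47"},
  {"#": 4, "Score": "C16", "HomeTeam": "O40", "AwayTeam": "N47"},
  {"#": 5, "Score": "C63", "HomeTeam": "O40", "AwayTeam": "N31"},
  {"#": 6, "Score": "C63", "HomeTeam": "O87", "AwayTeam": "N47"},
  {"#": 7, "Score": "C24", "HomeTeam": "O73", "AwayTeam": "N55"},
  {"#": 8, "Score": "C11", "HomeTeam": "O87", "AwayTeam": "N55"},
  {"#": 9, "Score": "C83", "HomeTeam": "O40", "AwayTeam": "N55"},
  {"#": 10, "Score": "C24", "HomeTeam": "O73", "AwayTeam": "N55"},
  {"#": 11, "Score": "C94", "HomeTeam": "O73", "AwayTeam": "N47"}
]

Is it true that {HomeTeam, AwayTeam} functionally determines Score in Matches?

(HomeTeam=O87, AwayTeam=N55): rows 1, 8 → Score = C11, C11 ✓
(HomeTeam=O40, AwayTeam=N47): rows 2, 4 → Score = C16, C16 ✓
(HomeTeam=O87, AwayTeam=N47): rows 3, 6 → Score = C63, C63 ✓
(HomeTeam=O40, AwayTeam=N31): row 5 → Score = C63 ✓
(HomeTeam=O73, AwayTeam=N55): rows 7, 10 → Score = C24, C24 ✓
(HomeTeam=O40, AwayTeam=N55): row 9 → Score = C83 ✓
(HomeTeam=O73, AwayTeam=N47): row 11 → Score = C94 ✓
Every {HomeTeam, AwayTeam} value is associated with a single Score value, so {HomeTeam, AwayTeam} → Score holds.

Yes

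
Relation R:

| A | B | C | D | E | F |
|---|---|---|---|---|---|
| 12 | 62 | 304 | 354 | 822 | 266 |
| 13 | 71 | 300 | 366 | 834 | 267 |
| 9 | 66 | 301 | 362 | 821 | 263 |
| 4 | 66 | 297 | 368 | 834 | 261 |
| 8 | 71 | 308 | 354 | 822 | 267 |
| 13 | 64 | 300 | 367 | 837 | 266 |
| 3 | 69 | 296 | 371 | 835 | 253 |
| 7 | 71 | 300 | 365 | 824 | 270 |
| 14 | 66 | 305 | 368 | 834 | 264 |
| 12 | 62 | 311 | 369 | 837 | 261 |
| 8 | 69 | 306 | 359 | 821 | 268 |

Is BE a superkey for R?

No

Two distinct rows share (B=66, E=834), so BE does not determine every attribute — not a superkey.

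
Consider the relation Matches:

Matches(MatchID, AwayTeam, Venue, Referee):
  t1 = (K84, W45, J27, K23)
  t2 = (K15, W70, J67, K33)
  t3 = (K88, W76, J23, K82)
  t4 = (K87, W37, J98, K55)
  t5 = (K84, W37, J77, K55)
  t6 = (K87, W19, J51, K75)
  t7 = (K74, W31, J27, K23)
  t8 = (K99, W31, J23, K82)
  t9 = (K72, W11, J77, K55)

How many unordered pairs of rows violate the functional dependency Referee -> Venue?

Referee=K23: all 2 rows agree on Venue — 0 pairs.
Referee=K82: all 2 rows agree on Venue — 0 pairs.
Referee=K55: violating pairs (4,5), (4,9) — 2 pairs.

2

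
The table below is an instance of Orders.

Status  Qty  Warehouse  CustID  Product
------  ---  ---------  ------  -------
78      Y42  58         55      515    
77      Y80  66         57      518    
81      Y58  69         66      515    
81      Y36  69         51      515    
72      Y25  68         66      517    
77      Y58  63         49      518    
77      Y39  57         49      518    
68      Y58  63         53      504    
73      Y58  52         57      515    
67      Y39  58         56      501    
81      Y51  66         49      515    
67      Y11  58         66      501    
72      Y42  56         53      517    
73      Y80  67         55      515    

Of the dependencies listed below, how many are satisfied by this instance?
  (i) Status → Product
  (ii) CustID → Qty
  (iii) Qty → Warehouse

(i) Status → Product: every LHS value maps to a single RHS value — holds.
(ii) CustID → Qty: CustID=55: 2 rows → Qty takes values {Y42, Y80} — violation; CustID=57: 2 rows → Qty takes values {Y80, Y58} — violation; CustID=66: 3 rows → Qty takes values {Y58, Y25, Y11} — violation; CustID=49: 3 rows → Qty takes values {Y58, Y39, Y51} — violation; CustID=53: 2 rows → Qty takes values {Y58, Y42} — violation — fails.
(iii) Qty → Warehouse: Qty=Y42: 2 rows → Warehouse takes values {58, 56} — violation; Qty=Y80: 2 rows → Warehouse takes values {66, 67} — violation; Qty=Y58: 4 rows → Warehouse takes values {69, 63, 52} — violation; Qty=Y39: 2 rows → Warehouse takes values {57, 58} — violation — fails.
1 of the 3 dependencies holds.

1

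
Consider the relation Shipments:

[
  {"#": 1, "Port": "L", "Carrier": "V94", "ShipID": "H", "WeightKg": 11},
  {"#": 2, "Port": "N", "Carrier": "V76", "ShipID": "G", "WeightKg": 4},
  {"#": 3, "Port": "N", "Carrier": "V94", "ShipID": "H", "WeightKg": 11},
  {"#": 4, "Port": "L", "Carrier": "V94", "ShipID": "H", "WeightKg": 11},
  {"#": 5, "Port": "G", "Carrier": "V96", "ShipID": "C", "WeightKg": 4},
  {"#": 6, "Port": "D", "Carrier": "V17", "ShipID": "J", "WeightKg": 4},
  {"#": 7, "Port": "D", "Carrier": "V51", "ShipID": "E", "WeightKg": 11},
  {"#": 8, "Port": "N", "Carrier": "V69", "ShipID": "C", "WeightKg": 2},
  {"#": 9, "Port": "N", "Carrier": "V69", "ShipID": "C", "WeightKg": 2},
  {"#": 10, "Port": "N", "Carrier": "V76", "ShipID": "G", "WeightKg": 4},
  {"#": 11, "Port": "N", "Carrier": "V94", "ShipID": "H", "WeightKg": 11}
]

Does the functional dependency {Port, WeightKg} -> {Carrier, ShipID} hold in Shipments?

(Port=L, WeightKg=11): rows 1, 4 → {Carrier,ShipID} = (V94, H), (V94, H) ✓
(Port=N, WeightKg=4): rows 2, 10 → {Carrier,ShipID} = (V76, G), (V76, G) ✓
(Port=N, WeightKg=11): rows 3, 11 → {Carrier,ShipID} = (V94, H), (V94, H) ✓
(Port=G, WeightKg=4): row 5 → {Carrier,ShipID} = (V96, C) ✓
(Port=D, WeightKg=4): row 6 → {Carrier,ShipID} = (V17, J) ✓
(Port=D, WeightKg=11): row 7 → {Carrier,ShipID} = (V51, E) ✓
(Port=N, WeightKg=2): rows 8, 9 → {Carrier,ShipID} = (V69, C), (V69, C) ✓
Every {Port, WeightKg} value is associated with a single {Carrier, ShipID} value, so {Port, WeightKg} -> {Carrier, ShipID} holds.

Yes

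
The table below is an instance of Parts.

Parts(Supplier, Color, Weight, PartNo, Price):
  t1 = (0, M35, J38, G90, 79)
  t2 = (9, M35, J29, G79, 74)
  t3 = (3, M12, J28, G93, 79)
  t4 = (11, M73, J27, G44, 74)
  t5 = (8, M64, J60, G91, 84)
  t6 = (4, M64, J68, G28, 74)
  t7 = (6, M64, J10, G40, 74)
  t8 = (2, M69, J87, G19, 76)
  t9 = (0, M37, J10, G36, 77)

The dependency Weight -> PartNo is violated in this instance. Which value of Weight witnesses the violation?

Weight=J38: row 1 → PartNo = G90 ✓
Weight=J29: row 2 → PartNo = G79 ✓
Weight=J28: row 3 → PartNo = G93 ✓
Weight=J27: row 4 → PartNo = G44 ✓
Weight=J60: row 5 → PartNo = G91 ✓
Weight=J68: row 6 → PartNo = G28 ✓
Weight=J10: rows 7, 9 → PartNo takes values {G40, G36} — violation
Weight=J87: row 8 → PartNo = G19 ✓
The only Weight value with inconsistent PartNo is Weight=J10.

J10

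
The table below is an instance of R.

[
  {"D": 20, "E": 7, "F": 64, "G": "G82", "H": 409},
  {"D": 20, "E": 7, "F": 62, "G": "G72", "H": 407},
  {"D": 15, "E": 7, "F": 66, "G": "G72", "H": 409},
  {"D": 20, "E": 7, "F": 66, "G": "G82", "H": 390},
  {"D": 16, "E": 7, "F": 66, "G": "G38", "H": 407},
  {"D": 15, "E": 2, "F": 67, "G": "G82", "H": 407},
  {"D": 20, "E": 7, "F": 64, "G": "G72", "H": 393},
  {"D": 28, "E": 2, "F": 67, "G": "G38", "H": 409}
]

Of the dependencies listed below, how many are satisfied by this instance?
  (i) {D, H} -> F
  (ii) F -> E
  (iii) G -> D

(i) {D, H} -> F: every LHS value maps to a single RHS value — holds.
(ii) F -> E: every LHS value maps to a single RHS value — holds.
(iii) G -> D: G=G82: 3 rows → D takes values {20, 15} — violation; G=G72: 3 rows → D takes values {20, 15} — violation; G=G38: 2 rows → D takes values {16, 28} — violation — fails.
2 of the 3 dependencies hold.

2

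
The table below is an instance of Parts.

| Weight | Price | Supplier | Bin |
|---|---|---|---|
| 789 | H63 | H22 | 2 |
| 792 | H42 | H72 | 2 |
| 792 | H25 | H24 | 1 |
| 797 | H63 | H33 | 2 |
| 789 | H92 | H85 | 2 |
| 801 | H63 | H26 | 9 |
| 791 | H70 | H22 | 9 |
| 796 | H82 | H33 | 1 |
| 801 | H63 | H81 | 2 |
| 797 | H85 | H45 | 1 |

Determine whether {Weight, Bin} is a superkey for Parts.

Two distinct rows share (Weight=789, Bin=2), so {Weight, Bin} does not determine every attribute — not a superkey.

No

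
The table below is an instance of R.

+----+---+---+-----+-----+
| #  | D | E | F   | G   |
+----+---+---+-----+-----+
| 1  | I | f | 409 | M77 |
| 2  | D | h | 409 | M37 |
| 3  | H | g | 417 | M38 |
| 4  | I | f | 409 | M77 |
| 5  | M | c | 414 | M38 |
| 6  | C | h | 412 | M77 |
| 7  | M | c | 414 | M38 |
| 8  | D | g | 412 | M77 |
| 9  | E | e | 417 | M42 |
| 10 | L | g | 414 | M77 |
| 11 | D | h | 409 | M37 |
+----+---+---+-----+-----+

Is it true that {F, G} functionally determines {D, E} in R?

No

(F=409, G=M77): rows 1, 4 → {D,E} = (I, f), (I, f) ✓
(F=409, G=M37): rows 2, 11 → {D,E} = (D, h), (D, h) ✓
(F=417, G=M38): row 3 → {D,E} = (H, g) ✓
(F=414, G=M38): rows 5, 7 → {D,E} = (M, c), (M, c) ✓
(F=412, G=M77): rows 6, 8 → {D,E} takes values {(C, h), (D, g)} — violation
(F=417, G=M42): row 9 → {D,E} = (E, e) ✓
(F=414, G=M77): row 10 → {D,E} = (L, g) ✓
Two rows agree on {F, G} but differ on {D, E}, so {F, G} → {D, E} does not hold.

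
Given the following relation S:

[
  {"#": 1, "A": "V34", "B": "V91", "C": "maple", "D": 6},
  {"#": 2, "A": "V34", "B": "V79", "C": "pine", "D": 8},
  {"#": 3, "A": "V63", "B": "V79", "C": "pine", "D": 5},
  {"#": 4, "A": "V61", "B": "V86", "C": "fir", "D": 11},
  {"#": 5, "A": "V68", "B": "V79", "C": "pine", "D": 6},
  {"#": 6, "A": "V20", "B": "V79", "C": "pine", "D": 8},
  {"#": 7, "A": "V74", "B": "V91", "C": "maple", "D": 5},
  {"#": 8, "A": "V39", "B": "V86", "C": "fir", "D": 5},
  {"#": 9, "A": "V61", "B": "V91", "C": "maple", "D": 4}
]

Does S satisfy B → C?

B=V91: rows 1, 7, 9 → C = maple, maple, maple ✓
B=V79: rows 2, 3, 5, 6 → C = pine, pine, pine, pine ✓
B=V86: rows 4, 8 → C = fir, fir ✓
Every B value is associated with a single C value, so B → C holds.

Yes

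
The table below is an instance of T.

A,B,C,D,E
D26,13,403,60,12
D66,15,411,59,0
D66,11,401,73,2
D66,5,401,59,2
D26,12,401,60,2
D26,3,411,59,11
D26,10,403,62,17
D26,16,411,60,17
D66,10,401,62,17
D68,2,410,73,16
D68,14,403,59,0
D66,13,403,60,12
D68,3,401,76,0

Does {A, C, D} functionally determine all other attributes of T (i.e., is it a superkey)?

Yes

All 13 rows have distinct {A, C, D} values, so {A, C, D} → (all attributes) holds and {A, C, D} is a superkey.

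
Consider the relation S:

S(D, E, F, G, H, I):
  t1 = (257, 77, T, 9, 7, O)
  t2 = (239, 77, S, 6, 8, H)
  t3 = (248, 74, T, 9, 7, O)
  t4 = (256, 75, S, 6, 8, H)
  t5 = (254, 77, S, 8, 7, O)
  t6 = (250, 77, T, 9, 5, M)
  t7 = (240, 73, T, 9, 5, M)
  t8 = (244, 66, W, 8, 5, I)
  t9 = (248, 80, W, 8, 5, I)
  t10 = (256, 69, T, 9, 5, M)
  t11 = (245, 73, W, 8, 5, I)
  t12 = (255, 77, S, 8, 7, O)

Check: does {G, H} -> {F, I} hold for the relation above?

(G=9, H=7): rows 1, 3 → {F,I} = (T, O), (T, O) ✓
(G=6, H=8): rows 2, 4 → {F,I} = (S, H), (S, H) ✓
(G=8, H=7): rows 5, 12 → {F,I} = (S, O), (S, O) ✓
(G=9, H=5): rows 6, 7, 10 → {F,I} = (T, M), (T, M), (T, M) ✓
(G=8, H=5): rows 8, 9, 11 → {F,I} = (W, I), (W, I), (W, I) ✓
Every {G, H} value is associated with a single {F, I} value, so {G, H} -> {F, I} holds.

Yes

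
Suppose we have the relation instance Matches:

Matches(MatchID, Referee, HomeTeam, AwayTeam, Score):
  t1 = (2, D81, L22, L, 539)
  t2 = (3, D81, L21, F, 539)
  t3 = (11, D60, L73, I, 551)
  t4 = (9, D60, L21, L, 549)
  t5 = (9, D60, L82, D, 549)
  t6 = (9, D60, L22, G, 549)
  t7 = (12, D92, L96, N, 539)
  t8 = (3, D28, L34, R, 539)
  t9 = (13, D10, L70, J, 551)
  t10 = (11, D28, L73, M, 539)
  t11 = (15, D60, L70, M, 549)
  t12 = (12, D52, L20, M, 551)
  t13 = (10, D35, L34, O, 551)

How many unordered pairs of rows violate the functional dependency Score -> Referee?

14

Score=539: violating pairs (1,7), (1,8), (1,10), (2,7), (2,8), (2,10), (7,8), (7,10) — 8 pairs.
Score=551: violating pairs (3,9), (3,12), (3,13), (9,12), (9,13), (12,13) — 6 pairs.
Score=549: all 4 rows agree on Referee — 0 pairs.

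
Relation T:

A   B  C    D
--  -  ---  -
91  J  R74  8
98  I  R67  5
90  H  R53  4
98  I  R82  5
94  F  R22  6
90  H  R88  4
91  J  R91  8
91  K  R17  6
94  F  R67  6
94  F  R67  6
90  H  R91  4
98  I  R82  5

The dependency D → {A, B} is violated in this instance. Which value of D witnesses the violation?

D=8: 2 rows → {A,B} = (91, J), (91, J) ✓
D=5: 3 rows → {A,B} = (98, I), (98, I), (98, I) ✓
D=4: 3 rows → {A,B} = (90, H), (90, H), (90, H) ✓
D=6: 4 rows → {A,B} takes values {(94, F), (91, K)} — violation
The only D value with inconsistent RHS is D=6.

6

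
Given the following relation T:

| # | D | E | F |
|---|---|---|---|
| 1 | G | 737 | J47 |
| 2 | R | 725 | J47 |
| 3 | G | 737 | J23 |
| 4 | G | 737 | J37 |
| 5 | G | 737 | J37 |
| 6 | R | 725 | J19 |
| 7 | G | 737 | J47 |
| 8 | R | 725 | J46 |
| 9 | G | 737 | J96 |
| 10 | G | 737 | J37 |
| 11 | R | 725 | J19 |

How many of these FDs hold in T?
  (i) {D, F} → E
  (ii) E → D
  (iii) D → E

3

(i) {D, F} → E: every LHS value maps to a single RHS value — holds.
(ii) E → D: every LHS value maps to a single RHS value — holds.
(iii) D → E: every LHS value maps to a single RHS value — holds.
3 of the 3 dependencies hold.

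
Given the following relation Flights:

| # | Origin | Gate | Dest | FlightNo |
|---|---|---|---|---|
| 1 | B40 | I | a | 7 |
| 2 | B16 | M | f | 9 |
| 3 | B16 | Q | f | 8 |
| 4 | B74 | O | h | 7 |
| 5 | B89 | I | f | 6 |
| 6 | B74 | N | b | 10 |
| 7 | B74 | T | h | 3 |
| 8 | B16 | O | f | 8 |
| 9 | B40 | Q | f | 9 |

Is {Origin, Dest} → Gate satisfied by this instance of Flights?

No

(Origin=B40, Dest=a): row 1 → Gate = I ✓
(Origin=B16, Dest=f): rows 2, 3, 8 → Gate takes values {M, Q, O} — violation
(Origin=B74, Dest=h): rows 4, 7 → Gate takes values {O, T} — violation
(Origin=B89, Dest=f): row 5 → Gate = I ✓
(Origin=B74, Dest=b): row 6 → Gate = N ✓
(Origin=B40, Dest=f): row 9 → Gate = Q ✓
Two rows agree on {Origin, Dest} but differ on Gate, so {Origin, Dest} → Gate does not hold.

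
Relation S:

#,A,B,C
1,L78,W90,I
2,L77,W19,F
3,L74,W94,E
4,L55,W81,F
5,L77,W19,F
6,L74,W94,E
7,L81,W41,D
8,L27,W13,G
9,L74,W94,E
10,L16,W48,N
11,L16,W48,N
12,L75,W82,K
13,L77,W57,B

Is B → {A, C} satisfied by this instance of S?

Yes

B=W90: row 1 → {A,C} = (L78, I) ✓
B=W19: rows 2, 5 → {A,C} = (L77, F), (L77, F) ✓
B=W94: rows 3, 6, 9 → {A,C} = (L74, E), (L74, E), (L74, E) ✓
B=W81: row 4 → {A,C} = (L55, F) ✓
B=W41: row 7 → {A,C} = (L81, D) ✓
B=W13: row 8 → {A,C} = (L27, G) ✓
B=W48: rows 10, 11 → {A,C} = (L16, N), (L16, N) ✓
B=W82: row 12 → {A,C} = (L75, K) ✓
B=W57: row 13 → {A,C} = (L77, B) ✓
Every B value is associated with a single {A, C} value, so B → {A, C} holds.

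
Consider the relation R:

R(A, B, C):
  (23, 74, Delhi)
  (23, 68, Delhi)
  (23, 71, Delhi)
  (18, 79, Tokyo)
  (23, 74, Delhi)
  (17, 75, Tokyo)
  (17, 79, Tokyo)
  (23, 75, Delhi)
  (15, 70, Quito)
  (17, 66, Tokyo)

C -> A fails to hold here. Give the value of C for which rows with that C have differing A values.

Tokyo

C=Delhi: 5 rows → A = 23, 23, 23, 23, 23 ✓
C=Tokyo: 4 rows → A takes values {18, 17} — violation
C=Quito: 1 row → A = 15 ✓
The only C value with inconsistent A is C=Tokyo.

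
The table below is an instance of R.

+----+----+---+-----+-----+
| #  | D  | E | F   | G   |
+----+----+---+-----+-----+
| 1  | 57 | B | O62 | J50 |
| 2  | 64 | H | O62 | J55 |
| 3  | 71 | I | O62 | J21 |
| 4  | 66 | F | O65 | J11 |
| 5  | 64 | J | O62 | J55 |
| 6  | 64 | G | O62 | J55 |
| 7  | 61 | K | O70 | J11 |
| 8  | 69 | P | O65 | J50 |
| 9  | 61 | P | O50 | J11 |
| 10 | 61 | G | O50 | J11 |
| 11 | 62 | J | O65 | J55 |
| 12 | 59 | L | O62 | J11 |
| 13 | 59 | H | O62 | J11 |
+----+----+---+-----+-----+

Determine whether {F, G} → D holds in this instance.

(F=O62, G=J50): row 1 → D = 57 ✓
(F=O62, G=J55): rows 2, 5, 6 → D = 64, 64, 64 ✓
(F=O62, G=J21): row 3 → D = 71 ✓
(F=O65, G=J11): row 4 → D = 66 ✓
(F=O70, G=J11): row 7 → D = 61 ✓
(F=O65, G=J50): row 8 → D = 69 ✓
(F=O50, G=J11): rows 9, 10 → D = 61, 61 ✓
(F=O65, G=J55): row 11 → D = 62 ✓
(F=O62, G=J11): rows 12, 13 → D = 59, 59 ✓
Every {F, G} value is associated with a single D value, so {F, G} → D holds.

Yes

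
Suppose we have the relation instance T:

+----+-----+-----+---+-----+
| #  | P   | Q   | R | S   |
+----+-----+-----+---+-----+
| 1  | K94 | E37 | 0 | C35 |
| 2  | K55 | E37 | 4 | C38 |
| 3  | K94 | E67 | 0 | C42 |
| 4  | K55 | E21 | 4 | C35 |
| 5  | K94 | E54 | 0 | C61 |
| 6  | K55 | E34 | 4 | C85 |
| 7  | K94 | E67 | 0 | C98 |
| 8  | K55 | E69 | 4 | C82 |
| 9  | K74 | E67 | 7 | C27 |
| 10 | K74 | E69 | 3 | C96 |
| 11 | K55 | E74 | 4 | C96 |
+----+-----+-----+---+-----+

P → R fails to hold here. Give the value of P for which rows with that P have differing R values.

K74

P=K94: rows 1, 3, 5, 7 → R = 0, 0, 0, 0 ✓
P=K55: rows 2, 4, 6, 8, 11 → R = 4, 4, 4, 4, 4 ✓
P=K74: rows 9, 10 → R takes values {7, 3} — violation
The only P value with inconsistent R is P=K74.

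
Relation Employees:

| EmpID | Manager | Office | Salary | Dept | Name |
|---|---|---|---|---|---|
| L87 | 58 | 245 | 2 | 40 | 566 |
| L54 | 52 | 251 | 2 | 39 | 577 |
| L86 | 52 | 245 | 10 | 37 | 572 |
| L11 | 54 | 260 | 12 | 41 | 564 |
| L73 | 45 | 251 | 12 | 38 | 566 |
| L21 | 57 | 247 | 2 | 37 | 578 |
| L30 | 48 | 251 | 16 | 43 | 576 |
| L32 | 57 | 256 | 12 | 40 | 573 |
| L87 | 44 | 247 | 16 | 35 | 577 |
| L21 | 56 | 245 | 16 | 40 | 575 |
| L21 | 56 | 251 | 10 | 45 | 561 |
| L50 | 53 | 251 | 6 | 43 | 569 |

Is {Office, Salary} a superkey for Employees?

Yes

All 12 rows have distinct {Office, Salary} values, so {Office, Salary} → (all attributes) holds and {Office, Salary} is a superkey.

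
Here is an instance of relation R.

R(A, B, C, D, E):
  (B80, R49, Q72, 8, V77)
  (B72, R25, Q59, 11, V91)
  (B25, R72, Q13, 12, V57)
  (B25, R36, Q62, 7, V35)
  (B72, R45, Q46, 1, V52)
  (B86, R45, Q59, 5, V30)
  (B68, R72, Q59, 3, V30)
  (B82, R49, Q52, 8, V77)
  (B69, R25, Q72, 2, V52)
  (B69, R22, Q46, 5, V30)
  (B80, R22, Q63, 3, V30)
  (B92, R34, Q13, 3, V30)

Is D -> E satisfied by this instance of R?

D=8: 2 rows → E = V77, V77 ✓
D=11: 1 row → E = V91 ✓
D=12: 1 row → E = V57 ✓
D=7: 1 row → E = V35 ✓
D=1: 1 row → E = V52 ✓
D=5: 2 rows → E = V30, V30 ✓
D=3: 3 rows → E = V30, V30, V30 ✓
D=2: 1 row → E = V52 ✓
Every D value is associated with a single E value, so D -> E holds.

Yes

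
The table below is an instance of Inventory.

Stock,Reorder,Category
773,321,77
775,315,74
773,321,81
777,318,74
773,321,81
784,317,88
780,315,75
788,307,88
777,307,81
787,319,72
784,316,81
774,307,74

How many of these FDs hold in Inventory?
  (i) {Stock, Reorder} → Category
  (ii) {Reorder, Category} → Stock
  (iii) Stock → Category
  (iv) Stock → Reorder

(i) {Stock, Reorder} → Category: (Stock=773, Reorder=321): 3 rows → Category takes values {77, 81} — violation — fails.
(ii) {Reorder, Category} → Stock: every LHS value maps to a single RHS value — holds.
(iii) Stock → Category: Stock=773: 3 rows → Category takes values {77, 81} — violation; Stock=777: 2 rows → Category takes values {74, 81} — violation; Stock=784: 2 rows → Category takes values {88, 81} — violation — fails.
(iv) Stock → Reorder: Stock=777: 2 rows → Reorder takes values {318, 307} — violation; Stock=784: 2 rows → Reorder takes values {317, 316} — violation — fails.
1 of the 4 dependencies holds.

1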